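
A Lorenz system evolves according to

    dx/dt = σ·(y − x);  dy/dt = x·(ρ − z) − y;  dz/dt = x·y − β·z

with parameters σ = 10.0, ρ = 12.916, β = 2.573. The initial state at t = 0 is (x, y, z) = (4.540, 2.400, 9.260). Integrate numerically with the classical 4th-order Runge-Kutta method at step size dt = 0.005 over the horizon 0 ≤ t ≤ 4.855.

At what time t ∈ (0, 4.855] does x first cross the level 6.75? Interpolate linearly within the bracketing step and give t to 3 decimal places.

t=0.000: state=(4.540, 2.400, 9.260)
step 1 (dt=0.005): k1=(-21.400, 14.198, -12.930), k2=(-20.510, 14.112, -12.816), k3=(-20.534, 14.119, -12.812), k4=(-19.667, 14.037, -12.698); state += dt/6·(k1+2k2+2k3+k4)
t=0.005: state=(4.437, 2.471, 9.196)
t=0.010: state=(4.343, 2.540, 9.133)
t=0.015: state=(4.257, 2.610, 9.071)
continuing one RK4 step at a time; state shown every 40 steps (Δt=0.2):
t=0.200: state=(4.251, 5.218, 7.911)
t=0.390: state=(6.728, 8.003, 10.646)
next step: t=0.395: state=(6.791, 8.038, 10.779) — x has crossed 6.75
linear interpolation between t=0.390 (6.72784) and t=0.395 (6.79090) → t≈0.392

t = 0.392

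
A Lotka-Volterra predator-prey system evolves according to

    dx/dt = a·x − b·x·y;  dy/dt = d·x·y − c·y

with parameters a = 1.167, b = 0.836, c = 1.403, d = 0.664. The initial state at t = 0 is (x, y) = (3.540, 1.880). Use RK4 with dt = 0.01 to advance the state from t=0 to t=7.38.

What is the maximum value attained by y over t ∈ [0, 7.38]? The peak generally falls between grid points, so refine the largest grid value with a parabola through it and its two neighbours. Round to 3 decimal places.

max y = 2.600

t=0.000: state=(3.540, 1.880)
step 1 (dt=0.01): k1=(-1.433, 1.781), k2=(-1.456, 1.781), k3=(-1.456, 1.781), k4=(-1.479, 1.780); state += dt/6·(k1+2k2+2k3+k4)
t=0.010: state=(3.525, 1.898)
t=0.020: state=(3.510, 1.916)
t=0.030: state=(3.495, 1.933)
continuing one RK4 step at a time; state shown every 25 steps (Δt=0.25):
t=0.250: state=(3.059, 2.296)
t=0.500: state=(2.457, 2.556)
t=0.750: state=(1.915, 2.583)
t=1.000: state=(1.517, 2.413)
t=1.250: state=(1.261, 2.136)
t=1.500: state=(1.115, 1.830)
t=1.750: state=(1.051, 1.541)
t=2.000: state=(1.047, 1.290)
t=2.250: state=(1.095, 1.084)
t=2.500: state=(1.189, 0.922)
t=2.750: state=(1.331, 0.800)
t=3.000: state=(1.522, 0.713)
t=3.250: state=(1.766, 0.659)
t=3.500: state=(2.066, 0.638)
t=3.750: state=(2.418, 0.651)
t=4.000: state=(2.812, 0.707)
t=4.250: state=(3.212, 0.821)
t=4.500: state=(3.555, 1.016)
t=4.750: state=(3.738, 1.314)
t=5.000: state=(3.652, 1.716)
t=5.250: state=(3.261, 2.153)
t=5.500: state=(2.680, 2.486)
t=5.750: state=(2.100, 2.600)
t=6.000: state=(1.646, 2.493)
t=6.250: state=(1.341, 2.245)
t=6.500: state=(1.158, 1.943)
t=6.750: state=(1.067, 1.644)
t=7.000: state=(1.042, 1.378)
t=7.250: state=(1.071, 1.155)
t=7.380: state=(1.106, 1.057)
largest grid value and its neighbours: y(0.640)=2.59981, y(0.650)=2.60005, y(0.660)=2.59993
parabola through these three points peaks at t≈0.652 with y≈2.60006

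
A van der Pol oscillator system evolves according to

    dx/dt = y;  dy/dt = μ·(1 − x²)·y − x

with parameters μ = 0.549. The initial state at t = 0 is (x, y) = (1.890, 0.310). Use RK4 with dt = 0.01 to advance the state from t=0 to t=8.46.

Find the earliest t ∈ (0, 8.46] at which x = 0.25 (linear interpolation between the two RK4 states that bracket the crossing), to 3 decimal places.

t=0.000: state=(1.890, 0.310)
step 1 (dt=0.01): k1=(0.310, -2.328), k2=(0.298, -2.314), k3=(0.298, -2.314), k4=(0.287, -2.300); state += dt/6·(k1+2k2+2k3+k4)
t=0.010: state=(1.893, 0.287)
t=0.020: state=(1.896, 0.264)
t=0.030: state=(1.898, 0.241)
continuing one RK4 step at a time; state shown every 50 steps (Δt=0.5):
t=0.500: state=(1.811, -0.527)
t=1.000: state=(1.423, -0.999)
t=1.500: state=(0.810, -1.474)
t=1.830: state=(0.261, -1.861)
next step: t=1.840: state=(0.242, -1.873) — x has crossed 0.25
linear interpolation between t=1.830 (0.26108) and t=1.840 (0.24241) → t≈1.836

t = 1.836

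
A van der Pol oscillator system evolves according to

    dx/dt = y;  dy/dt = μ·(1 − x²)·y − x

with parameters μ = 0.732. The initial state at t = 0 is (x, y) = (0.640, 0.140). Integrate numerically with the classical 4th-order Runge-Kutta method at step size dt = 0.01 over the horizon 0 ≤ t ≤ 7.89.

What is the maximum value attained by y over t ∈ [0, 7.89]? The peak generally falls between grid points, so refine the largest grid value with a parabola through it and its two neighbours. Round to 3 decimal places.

t=0.000: state=(0.640, 0.140)
step 1 (dt=0.01): k1=(0.140, -0.579), k2=(0.137, -0.582), k3=(0.137, -0.582), k4=(0.134, -0.584); state += dt/6·(k1+2k2+2k3+k4)
t=0.010: state=(0.641, 0.134)
t=0.020: state=(0.643, 0.128)
t=0.030: state=(0.644, 0.122)
continuing one RK4 step at a time; state shown every 50 steps (Δt=0.5):
t=0.500: state=(0.631, -0.189)
t=1.000: state=(0.444, -0.562)
t=1.500: state=(0.065, -0.953)
t=2.000: state=(-0.492, -1.232)
t=2.500: state=(-1.077, -0.986)
t=3.000: state=(-1.389, -0.233)
t=3.500: state=(-1.331, 0.424)
t=4.000: state=(-0.992, 0.926)
t=4.500: state=(-0.392, 1.500)
t=5.000: state=(0.521, 2.100)
t=5.500: state=(1.501, 1.508)
t=6.000: state=(1.884, 0.106)
t=6.500: state=(1.742, -0.576)
t=7.000: state=(1.356, -0.960)
t=7.500: state=(0.767, -1.433)
t=7.890: state=(0.105, -1.985)
largest grid value and its neighbours: y(5.090)=2.13053, y(5.100)=2.13076, y(5.110)=2.13029
parabola through these three points peaks at t≈5.098 with y≈2.13077

max y = 2.131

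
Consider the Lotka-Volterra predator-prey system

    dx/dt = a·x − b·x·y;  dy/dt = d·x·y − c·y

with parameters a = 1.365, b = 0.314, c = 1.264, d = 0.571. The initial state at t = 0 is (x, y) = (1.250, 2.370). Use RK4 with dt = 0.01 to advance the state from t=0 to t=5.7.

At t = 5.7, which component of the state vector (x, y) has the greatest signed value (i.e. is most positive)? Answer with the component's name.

t=0.000: state=(1.250, 2.370)
step 1 (dt=0.01): k1=(0.776, -1.304), k2=(0.781, -1.295), k3=(0.781, -1.295), k4=(0.786, -1.286); state += dt/6·(k1+2k2+2k3+k4)
t=0.010: state=(1.258, 2.357)
t=0.020: state=(1.266, 2.344)
t=0.030: state=(1.274, 2.332)
continuing one RK4 step at a time; state shown every 20 steps (Δt=0.2):
t=0.200: state=(1.426, 2.144)
t=0.400: state=(1.646, 1.983)
t=0.600: state=(1.916, 1.887)
t=0.800: state=(2.239, 1.857)
t=1.000: state=(2.616, 1.902)
t=1.200: state=(3.039, 2.039)
t=1.400: state=(3.487, 2.298)
t=1.600: state=(3.917, 2.725)
t=1.800: state=(4.254, 3.379)
t=2.000: state=(4.397, 4.311)
t=2.200: state=(4.250, 5.503)
t=2.400: state=(3.796, 6.783)
t=2.600: state=(3.145, 7.838)
t=2.800: state=(2.475, 8.385)
t=3.000: state=(1.917, 8.356)
t=3.200: state=(1.510, 7.881)
t=3.400: state=(1.236, 7.152)
t=3.600: state=(1.064, 6.329)
t=3.800: state=(0.964, 5.515)
t=4.000: state=(0.917, 4.767)
t=4.200: state=(0.912, 4.108)
t=4.400: state=(0.943, 3.546)
t=4.600: state=(1.007, 3.077)
t=4.800: state=(1.104, 2.695)
t=5.000: state=(1.237, 2.392)
t=5.200: state=(1.410, 2.160)
t=5.400: state=(1.626, 1.994)
t=5.600: state=(1.892, 1.892)
t=5.700: state=(2.044, 1.866)
compare at T: x=2.044, y=1.866

largest component: x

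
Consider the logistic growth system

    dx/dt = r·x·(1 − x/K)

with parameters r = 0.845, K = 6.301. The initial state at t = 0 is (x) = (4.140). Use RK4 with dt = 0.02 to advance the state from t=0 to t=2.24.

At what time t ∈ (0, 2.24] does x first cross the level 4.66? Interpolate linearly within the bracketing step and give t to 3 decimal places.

t = 0.466

t=0.000: state=(4.140)
step 1 (dt=0.02): k1=(1.200), k2=(1.197), k3=(1.197), k4=(1.193); state += dt/6·(k1+2k2+2k3+k4)
t=0.020: state=(4.164)
t=0.040: state=(4.188)
t=0.060: state=(4.211)
continuing one RK4 step at a time; state shown every 5 steps (Δt=0.1):
t=0.100: state=(4.258)
t=0.200: state=(4.373)
t=0.300: state=(4.484)
t=0.400: state=(4.592)
t=0.460: state=(4.654)
next step: t=0.480: state=(4.675) — x has crossed 4.66
linear interpolation between t=0.460 (4.65406) and t=0.480 (4.67454) → t≈0.466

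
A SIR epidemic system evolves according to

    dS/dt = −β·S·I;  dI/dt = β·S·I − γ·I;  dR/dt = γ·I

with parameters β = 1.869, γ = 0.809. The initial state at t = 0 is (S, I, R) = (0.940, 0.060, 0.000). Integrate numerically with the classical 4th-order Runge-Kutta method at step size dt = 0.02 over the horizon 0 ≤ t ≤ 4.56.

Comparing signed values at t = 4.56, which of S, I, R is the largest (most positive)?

largest component: R

t=0.000: state=(0.940, 0.060, 0.000)
step 1 (dt=0.02): k1=(-0.105, 0.057, 0.049), k2=(-0.106, 0.057, 0.049), k3=(-0.106, 0.057, 0.049), k4=(-0.107, 0.058, 0.049); state += dt/6·(k1+2k2+2k3+k4)
t=0.020: state=(0.938, 0.061, 0.001)
t=0.040: state=(0.936, 0.062, 0.002)
t=0.060: state=(0.934, 0.063, 0.003)
continuing one RK4 step at a time; state shown every 10 steps (Δt=0.2):
t=0.200: state=(0.917, 0.072, 0.011)
t=0.400: state=(0.890, 0.086, 0.023)
t=0.600: state=(0.860, 0.102, 0.039)
t=0.800: state=(0.825, 0.118, 0.056)
t=1.000: state=(0.787, 0.136, 0.077)
t=1.200: state=(0.745, 0.154, 0.101)
t=1.400: state=(0.701, 0.172, 0.127)
t=1.600: state=(0.655, 0.188, 0.156)
t=1.800: state=(0.609, 0.203, 0.188)
t=2.000: state=(0.563, 0.215, 0.222)
t=2.200: state=(0.519, 0.224, 0.257)
t=2.400: state=(0.477, 0.229, 0.294)
t=2.600: state=(0.437, 0.231, 0.331)
t=2.800: state=(0.401, 0.230, 0.369)
t=3.000: state=(0.368, 0.226, 0.406)
t=3.200: state=(0.339, 0.219, 0.442)
t=3.400: state=(0.313, 0.211, 0.477)
t=3.600: state=(0.289, 0.201, 0.510)
t=3.800: state=(0.269, 0.189, 0.541)
t=4.000: state=(0.251, 0.178, 0.571)
t=4.200: state=(0.236, 0.165, 0.599)
t=4.400: state=(0.222, 0.153, 0.625)
t=4.560: state=(0.212, 0.144, 0.644)
compare at T: S=0.212, I=0.144, R=0.644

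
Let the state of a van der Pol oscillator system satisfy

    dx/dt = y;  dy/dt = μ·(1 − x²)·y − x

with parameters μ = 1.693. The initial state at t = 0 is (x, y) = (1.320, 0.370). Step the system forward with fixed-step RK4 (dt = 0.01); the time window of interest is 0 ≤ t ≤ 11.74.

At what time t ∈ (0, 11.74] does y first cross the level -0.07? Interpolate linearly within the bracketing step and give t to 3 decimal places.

t=0.000: state=(1.320, 0.370)
step 1 (dt=0.01): k1=(0.370, -1.785), k2=(0.361, -1.779), k3=(0.361, -1.779), k4=(0.352, -1.772); state += dt/6·(k1+2k2+2k3+k4)
t=0.010: state=(1.324, 0.352)
t=0.020: state=(1.327, 0.335)
t=0.030: state=(1.330, 0.317)
t=0.280: state=(1.360, -0.061)
next step: t=0.290: state=(1.359, -0.074) — y has crossed -0.07
linear interpolation between t=0.280 (-0.06149) and t=0.290 (-0.07411) → t≈0.287

t = 0.287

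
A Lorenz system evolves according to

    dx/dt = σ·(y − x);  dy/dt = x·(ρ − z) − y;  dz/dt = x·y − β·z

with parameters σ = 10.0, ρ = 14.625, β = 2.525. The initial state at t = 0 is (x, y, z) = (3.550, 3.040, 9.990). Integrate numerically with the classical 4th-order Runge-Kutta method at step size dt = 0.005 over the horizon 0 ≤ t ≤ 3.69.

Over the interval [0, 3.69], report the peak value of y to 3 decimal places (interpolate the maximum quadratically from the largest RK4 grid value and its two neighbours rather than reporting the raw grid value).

t=0.000: state=(3.550, 3.040, 9.990)
step 1 (dt=0.005): k1=(-5.100, 13.414, -14.433), k2=(-4.637, 13.449, -14.262), k3=(-4.648, 13.453, -14.259), k4=(-4.195, 13.491, -14.086); state += dt/6·(k1+2k2+2k3+k4)
t=0.005: state=(3.527, 3.107, 9.919)
t=0.010: state=(3.508, 3.175, 9.849)
t=0.015: state=(3.493, 3.243, 9.781)
continuing one RK4 step at a time; state shown every 40 steps (Δt=0.2):
t=0.200: state=(4.919, 6.431, 9.052)
t=0.400: state=(8.112, 9.026, 14.380)
t=0.600: state=(6.472, 4.526, 17.042)
t=0.800: state=(3.739, 3.221, 12.876)
t=1.000: state=(4.146, 4.968, 10.131)
t=1.200: state=(6.594, 7.953, 11.806)
t=1.400: state=(7.538, 6.761, 16.356)
t=1.600: state=(5.002, 3.905, 14.765)
t=1.800: state=(4.186, 4.429, 11.616)
t=2.000: state=(5.622, 6.683, 11.283)
t=2.200: state=(7.291, 7.492, 14.658)
t=2.400: state=(6.042, 4.972, 15.497)
t=2.600: state=(4.606, 4.399, 12.920)
t=2.800: state=(5.170, 5.855, 11.611)
t=3.000: state=(6.690, 7.258, 13.427)
t=3.200: state=(6.558, 5.896, 15.313)
t=3.400: state=(5.152, 4.680, 13.842)
t=3.600: state=(5.057, 5.405, 12.210)
t=3.690: state=(5.485, 6.064, 12.163)
largest grid value and its neighbours: y(0.370)=9.10712, y(0.375)=9.11124, y(0.380)=9.10840
parabola through these three points peaks at t≈0.375 with y≈9.11127

max y = 9.111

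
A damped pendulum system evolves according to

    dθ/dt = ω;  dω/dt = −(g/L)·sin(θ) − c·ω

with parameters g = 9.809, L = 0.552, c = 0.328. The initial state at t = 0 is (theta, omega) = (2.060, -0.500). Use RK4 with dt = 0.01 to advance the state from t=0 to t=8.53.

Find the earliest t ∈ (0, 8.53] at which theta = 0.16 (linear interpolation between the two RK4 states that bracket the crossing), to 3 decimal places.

t = 0.466

t=0.000: state=(2.060, -0.500)
step 1 (dt=0.01): k1=(-0.500, -15.522), k2=(-0.578, -15.517), k3=(-0.578, -15.520), k4=(-0.655, -15.519); state += dt/6·(k1+2k2+2k3+k4)
t=0.010: state=(2.054, -0.655)
t=0.020: state=(2.047, -0.810)
t=0.030: state=(2.038, -0.966)
t=0.460: state=(0.200, -6.759)
next step: t=0.470: state=(0.133, -6.767) — theta has crossed 0.16
linear interpolation between t=0.460 (0.20046) and t=0.470 (0.13282) → t≈0.466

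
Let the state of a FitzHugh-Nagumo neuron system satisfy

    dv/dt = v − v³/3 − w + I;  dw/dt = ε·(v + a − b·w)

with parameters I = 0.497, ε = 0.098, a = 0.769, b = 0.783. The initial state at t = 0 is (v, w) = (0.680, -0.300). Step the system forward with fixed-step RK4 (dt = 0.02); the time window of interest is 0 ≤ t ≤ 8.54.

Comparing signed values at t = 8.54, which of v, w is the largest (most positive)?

t=0.000: state=(0.680, -0.300)
step 1 (dt=0.02): k1=(1.372, 0.165), k2=(1.378, 0.166), k3=(1.378, 0.166), k4=(1.383, 0.167); state += dt/6·(k1+2k2+2k3+k4)
t=0.020: state=(0.708, -0.297)
t=0.040: state=(0.735, -0.293)
t=0.060: state=(0.763, -0.290)
continuing one RK4 step at a time; state shown every 25 steps (Δt=0.5):
t=0.500: state=(1.367, -0.202)
t=1.000: state=(1.786, -0.080)
t=1.500: state=(1.900, 0.049)
t=2.000: state=(1.895, 0.176)
t=2.500: state=(1.860, 0.296)
t=3.000: state=(1.815, 0.411)
t=3.500: state=(1.768, 0.518)
t=4.000: state=(1.720, 0.620)
t=4.500: state=(1.670, 0.715)
t=5.000: state=(1.619, 0.804)
t=5.500: state=(1.567, 0.887)
t=6.000: state=(1.513, 0.965)
t=6.500: state=(1.457, 1.037)
t=7.000: state=(1.399, 1.103)
t=7.500: state=(1.337, 1.165)
t=8.000: state=(1.271, 1.220)
t=8.500: state=(1.200, 1.271)
t=8.540: state=(1.194, 1.275)
compare at T: v=1.194, w=1.275

largest component: w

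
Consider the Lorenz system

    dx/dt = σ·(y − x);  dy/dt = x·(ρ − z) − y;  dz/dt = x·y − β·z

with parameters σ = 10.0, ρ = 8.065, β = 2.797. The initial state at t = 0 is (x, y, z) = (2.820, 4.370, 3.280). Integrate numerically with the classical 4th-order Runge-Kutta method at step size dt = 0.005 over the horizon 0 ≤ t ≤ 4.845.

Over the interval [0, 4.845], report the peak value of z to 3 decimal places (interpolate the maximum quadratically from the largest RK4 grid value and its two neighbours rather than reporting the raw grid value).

t=0.000: state=(2.820, 4.370, 3.280)
step 1 (dt=0.005): k1=(15.500, 9.124, 3.149), k2=(15.341, 9.264, 3.362), k3=(15.348, 9.260, 3.360), k4=(15.196, 9.396, 3.572); state += dt/6·(k1+2k2+2k3+k4)
t=0.005: state=(2.897, 4.416, 3.297)
t=0.010: state=(2.972, 4.464, 3.316)
t=0.015: state=(3.046, 4.513, 3.337)
continuing one RK4 step at a time; state shown every 40 steps (Δt=0.2):
t=0.200: state=(5.375, 6.439, 5.574)
t=0.400: state=(6.187, 5.759, 9.151)
t=0.600: state=(4.423, 3.472, 8.860)
t=0.800: state=(3.223, 2.993, 6.788)
t=1.000: state=(3.341, 3.641, 5.492)
t=1.200: state=(4.238, 4.778, 5.621)
t=1.400: state=(5.150, 5.417, 7.049)
t=1.600: state=(5.071, 4.757, 8.129)
t=1.800: state=(4.295, 3.942, 7.691)
t=2.000: state=(3.893, 3.856, 6.759)
t=2.200: state=(4.091, 4.297, 6.335)
t=2.400: state=(4.561, 4.780, 6.674)
t=2.600: state=(4.804, 4.806, 7.324)
t=2.800: state=(4.603, 4.434, 7.525)
t=3.000: state=(4.291, 4.179, 7.194)
t=3.200: state=(4.214, 4.248, 6.825)
t=3.400: state=(4.376, 4.485, 6.777)
t=3.600: state=(4.565, 4.626, 7.022)
t=3.800: state=(4.585, 4.546, 7.248)
t=4.000: state=(4.456, 4.383, 7.227)
t=4.200: state=(4.350, 4.326, 7.049)
t=4.400: state=(4.366, 4.400, 6.933)
t=4.600: state=(4.455, 4.500, 6.976)
t=4.800: state=(4.512, 4.520, 7.097)
t=4.845: state=(4.513, 4.511, 7.119)
largest grid value and its neighbours: z(0.475)=9.53450, z(0.480)=9.53481, z(0.485)=9.53223
parabola through these three points peaks at t≈0.478 with z≈9.53503

max z = 9.535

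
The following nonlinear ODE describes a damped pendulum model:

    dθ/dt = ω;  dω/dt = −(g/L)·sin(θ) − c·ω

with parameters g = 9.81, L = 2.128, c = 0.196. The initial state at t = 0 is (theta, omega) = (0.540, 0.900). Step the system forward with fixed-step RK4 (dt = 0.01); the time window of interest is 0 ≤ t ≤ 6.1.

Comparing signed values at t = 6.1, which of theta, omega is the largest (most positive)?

largest component: theta

t=0.000: state=(0.540, 0.900)
step 1 (dt=0.01): k1=(0.900, -2.547), k2=(0.887, -2.562), k3=(0.887, -2.562), k4=(0.874, -2.577); state += dt/6·(k1+2k2+2k3+k4)
t=0.010: state=(0.549, 0.874)
t=0.020: state=(0.557, 0.848)
t=0.030: state=(0.566, 0.822)
continuing one RK4 step at a time; state shown every 20 steps (Δt=0.2):
t=0.200: state=(0.666, 0.346)
t=0.400: state=(0.676, -0.237)
t=0.600: state=(0.575, -0.763)
t=0.800: state=(0.380, -1.153)
t=1.000: state=(0.127, -1.337)
t=1.200: state=(-0.138, -1.279)
t=1.400: state=(-0.369, -0.999)
t=1.600: state=(-0.527, -0.563)
t=1.800: state=(-0.590, -0.055)
t=2.000: state=(-0.550, 0.441)
t=2.200: state=(-0.419, 0.850)
t=2.400: state=(-0.221, 1.104)
t=2.600: state=(0.009, 1.157)
t=2.800: state=(0.228, 1.003)
t=3.000: state=(0.399, 0.681)
t=3.200: state=(0.494, 0.258)
t=3.400: state=(0.501, -0.189)
t=3.600: state=(0.422, -0.589)
t=3.800: state=(0.273, -0.877)
t=4.000: state=(0.081, -1.004)
t=4.200: state=(-0.117, -0.948)
t=4.400: state=(-0.287, -0.727)
t=4.600: state=(-0.400, -0.390)
t=4.800: state=(-0.439, -0.001)
t=5.000: state=(-0.401, 0.373)
t=5.200: state=(-0.295, 0.671)
t=5.400: state=(-0.141, 0.842)
t=5.600: state=(0.032, 0.859)
t=5.800: state=(0.192, 0.723)
t=6.000: state=(0.313, 0.465)
t=6.100: state=(0.351, 0.307)
compare at T: theta=0.351, omega=0.307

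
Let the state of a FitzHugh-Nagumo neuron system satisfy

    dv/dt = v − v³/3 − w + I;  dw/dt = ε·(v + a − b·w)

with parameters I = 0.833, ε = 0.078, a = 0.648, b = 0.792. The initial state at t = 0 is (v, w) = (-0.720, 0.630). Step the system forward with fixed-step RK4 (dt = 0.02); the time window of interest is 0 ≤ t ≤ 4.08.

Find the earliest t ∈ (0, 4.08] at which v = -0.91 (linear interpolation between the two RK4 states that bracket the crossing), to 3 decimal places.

t = 0.455

t=0.000: state=(-0.720, 0.630)
step 1 (dt=0.02): k1=(-0.393, -0.045), k2=(-0.394, -0.045), k3=(-0.394, -0.045), k4=(-0.395, -0.045); state += dt/6·(k1+2k2+2k3+k4)
t=0.020: state=(-0.728, 0.629)
t=0.040: state=(-0.736, 0.628)
t=0.060: state=(-0.744, 0.627)
continuing one RK4 step at a time; state shown every 10 steps (Δt=0.2):
t=0.200: state=(-0.801, 0.621)
t=0.400: state=(-0.886, 0.610)
t=0.440: state=(-0.903, 0.608)
next step: t=0.460: state=(-0.912, 0.606) — v has crossed -0.91
linear interpolation between t=0.440 (-0.90345) and t=0.460 (-0.91210) → t≈0.455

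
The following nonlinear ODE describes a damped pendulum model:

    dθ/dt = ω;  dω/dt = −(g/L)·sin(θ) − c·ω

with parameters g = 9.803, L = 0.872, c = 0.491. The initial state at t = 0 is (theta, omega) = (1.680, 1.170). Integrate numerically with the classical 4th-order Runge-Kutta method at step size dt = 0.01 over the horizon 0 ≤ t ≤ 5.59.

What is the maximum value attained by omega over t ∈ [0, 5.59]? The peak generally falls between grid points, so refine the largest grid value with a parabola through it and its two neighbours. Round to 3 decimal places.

t=0.000: state=(1.680, 1.170)
step 1 (dt=0.01): k1=(1.170, -11.749), k2=(1.111, -11.713), k3=(1.111, -11.714), k4=(1.053, -11.678); state += dt/6·(k1+2k2+2k3+k4)
t=0.010: state=(1.691, 1.053)
t=0.020: state=(1.701, 0.936)
t=0.030: state=(1.710, 0.821)
continuing one RK4 step at a time; state shown every 20 steps (Δt=0.2):
t=0.200: state=(1.688, -1.057)
t=0.400: state=(1.270, -3.079)
t=0.600: state=(0.499, -4.428)
t=0.800: state=(-0.387, -4.103)
t=1.000: state=(-1.041, -2.286)
t=1.200: state=(-1.277, -0.083)
t=1.400: state=(-1.087, 1.928)
t=1.600: state=(-0.546, 3.317)
t=1.800: state=(0.152, 3.409)
t=2.000: state=(0.724, 2.145)
t=2.200: state=(0.971, 0.297)
t=2.400: state=(0.850, -1.458)
t=2.600: state=(0.428, -2.616)
t=2.800: state=(-0.123, -2.685)
t=3.000: state=(-0.572, -1.669)
t=3.200: state=(-0.757, -0.149)
t=3.400: state=(-0.638, 1.277)
t=3.600: state=(-0.285, 2.128)
t=3.800: state=(0.150, 2.061)
t=4.000: state=(0.484, 1.168)
t=4.200: state=(0.594, -0.080)
t=4.400: state=(0.462, -1.182)
t=4.600: state=(0.158, -1.736)
t=4.800: state=(-0.181, -1.536)
t=5.000: state=(-0.415, -0.732)
t=5.200: state=(-0.461, 0.278)
t=5.400: state=(-0.318, 1.088)
t=5.590: state=(-0.074, 1.393)
largest grid value and its neighbours: omega(1.700)=3.55618, omega(1.710)=3.55905, omega(1.720)=3.55797
parabola through these three points peaks at t≈1.712 with omega≈3.55915

max omega = 3.559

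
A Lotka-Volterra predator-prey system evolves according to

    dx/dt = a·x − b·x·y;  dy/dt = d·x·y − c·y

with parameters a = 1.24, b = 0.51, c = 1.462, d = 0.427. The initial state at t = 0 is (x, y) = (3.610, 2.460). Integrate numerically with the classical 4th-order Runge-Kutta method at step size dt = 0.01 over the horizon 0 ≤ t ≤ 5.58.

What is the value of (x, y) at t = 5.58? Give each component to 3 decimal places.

t=0.000: state=(3.610, 2.460)
step 1 (dt=0.01): k1=(-0.053, 0.195), k2=(-0.055, 0.195), k3=(-0.054, 0.195), k4=(-0.056, 0.195); state += dt/6·(k1+2k2+2k3+k4)
t=0.010: state=(3.609, 2.462)
t=0.020: state=(3.609, 2.464)
t=0.030: state=(3.608, 2.466)
continuing one RK4 step at a time; state shown every 20 steps (Δt=0.2):
t=0.200: state=(3.592, 2.498)
t=0.400: state=(3.562, 2.531)
t=0.600: state=(3.521, 2.557)
t=0.800: state=(3.473, 2.573)
t=1.000: state=(3.422, 2.578)
t=1.200: state=(3.372, 2.572)
t=1.400: state=(3.327, 2.556)
t=1.600: state=(3.289, 2.530)
t=1.800: state=(3.261, 2.498)
t=2.000: state=(3.245, 2.462)
t=2.200: state=(3.241, 2.424)
t=2.400: state=(3.250, 2.387)
t=2.600: state=(3.270, 2.353)
t=2.800: state=(3.301, 2.326)
t=3.000: state=(3.341, 2.305)
t=3.200: state=(3.386, 2.293)
t=3.400: state=(3.435, 2.291)
t=3.600: state=(3.484, 2.298)
t=3.800: state=(3.529, 2.314)
t=4.000: state=(3.567, 2.339)
t=4.200: state=(3.595, 2.371)
t=4.400: state=(3.611, 2.407)
t=4.600: state=(3.613, 2.447)
t=4.800: state=(3.600, 2.485)
t=5.000: state=(3.574, 2.520)
t=5.200: state=(3.536, 2.549)
t=5.400: state=(3.490, 2.568)
t=5.580: state=(3.445, 2.577)

(x, y) = (3.445, 2.577)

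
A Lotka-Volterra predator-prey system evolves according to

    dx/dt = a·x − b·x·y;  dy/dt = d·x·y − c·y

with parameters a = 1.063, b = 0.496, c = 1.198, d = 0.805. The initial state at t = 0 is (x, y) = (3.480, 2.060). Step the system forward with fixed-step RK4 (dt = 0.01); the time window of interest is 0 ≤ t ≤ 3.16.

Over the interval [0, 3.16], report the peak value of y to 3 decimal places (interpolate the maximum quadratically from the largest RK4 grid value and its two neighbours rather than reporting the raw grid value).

max y = 5.243

t=0.000: state=(3.480, 2.060)
step 1 (dt=0.01): k1=(0.144, 3.303), k2=(0.115, 3.331), k3=(0.115, 3.331), k4=(0.086, 3.358); state += dt/6·(k1+2k2+2k3+k4)
t=0.010: state=(3.481, 2.093)
t=0.020: state=(3.482, 2.127)
t=0.030: state=(3.482, 2.162)
continuing one RK4 step at a time; state shown every 20 steps (Δt=0.2):
t=0.200: state=(3.384, 2.827)
t=0.400: state=(3.024, 3.738)
t=0.600: state=(2.471, 4.586)
t=0.800: state=(1.882, 5.120)
t=1.000: state=(1.388, 5.233)
t=1.200: state=(1.031, 4.995)
t=1.400: state=(0.794, 4.547)
t=1.600: state=(0.642, 4.013)
t=1.800: state=(0.548, 3.473)
t=2.000: state=(0.493, 2.971)
t=2.200: state=(0.464, 2.524)
t=2.400: state=(0.456, 2.138)
t=2.600: state=(0.464, 1.812)
t=2.800: state=(0.486, 1.539)
t=3.000: state=(0.522, 1.313)
t=3.160: state=(0.561, 1.162)
largest grid value and its neighbours: y(0.940)=5.24199, y(0.950)=5.24294, y(0.960)=5.24291
parabola through these three points peaks at t≈0.955 with y≈5.24305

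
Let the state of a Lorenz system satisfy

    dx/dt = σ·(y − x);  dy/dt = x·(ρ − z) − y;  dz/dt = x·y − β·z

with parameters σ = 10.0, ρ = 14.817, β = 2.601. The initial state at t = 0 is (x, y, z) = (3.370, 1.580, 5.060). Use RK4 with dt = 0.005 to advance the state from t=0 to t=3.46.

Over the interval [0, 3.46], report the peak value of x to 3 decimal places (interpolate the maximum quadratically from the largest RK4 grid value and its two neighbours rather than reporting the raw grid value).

t=0.000: state=(3.370, 1.580, 5.060)
step 1 (dt=0.005): k1=(-17.900, 31.301, -7.836), k2=(-16.670, 30.851, -7.596), k3=(-16.712, 30.881, -7.596), k4=(-15.520, 30.456, -7.362); state += dt/6·(k1+2k2+2k3+k4)
t=0.005: state=(3.287, 1.734, 5.022)
t=0.010: state=(3.215, 1.885, 4.986)
t=0.015: state=(3.153, 2.032, 4.953)
continuing one RK4 step at a time; state shown every 40 steps (Δt=0.2):
t=0.200: state=(5.146, 7.717, 5.886)
t=0.400: state=(10.321, 10.804, 17.669)
t=0.600: state=(4.953, 1.688, 17.730)
t=0.800: state=(1.758, 1.445, 11.074)
t=1.000: state=(2.387, 3.262, 7.277)
t=1.200: state=(5.595, 7.996, 7.870)
t=1.400: state=(9.528, 9.484, 17.465)
t=1.600: state=(5.075, 2.531, 16.907)
t=1.800: state=(2.615, 2.492, 11.194)
t=2.000: state=(3.765, 5.001, 8.414)
t=2.200: state=(7.349, 9.319, 11.645)
t=2.400: state=(8.031, 6.304, 18.116)
t=2.600: state=(4.159, 2.924, 14.468)
t=2.800: state=(3.577, 4.071, 10.448)
t=3.000: state=(5.752, 7.318, 10.382)
t=3.200: state=(8.130, 8.216, 15.784)
t=3.400: state=(5.813, 4.217, 16.130)
t=3.460: state=(4.957, 3.734, 14.971)
largest grid value and its neighbours: x(0.405)=10.33914, x(0.410)=10.34617, x(0.415)=10.34156
parabola through these three points peaks at t≈0.411 with x≈10.34623

max x = 10.346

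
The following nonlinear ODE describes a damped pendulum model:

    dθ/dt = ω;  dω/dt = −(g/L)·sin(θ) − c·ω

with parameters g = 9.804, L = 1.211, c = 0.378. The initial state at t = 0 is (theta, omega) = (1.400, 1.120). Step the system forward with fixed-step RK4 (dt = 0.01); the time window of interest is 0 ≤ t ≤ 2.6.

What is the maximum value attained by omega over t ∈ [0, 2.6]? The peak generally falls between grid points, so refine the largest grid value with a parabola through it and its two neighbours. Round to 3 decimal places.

t=0.000: state=(1.400, 1.120)
step 1 (dt=0.01): k1=(1.120, -8.401), k2=(1.078, -8.393), k3=(1.078, -8.393), k4=(1.036, -8.384); state += dt/6·(k1+2k2+2k3+k4)
t=0.010: state=(1.411, 1.036)
t=0.020: state=(1.421, 0.952)
t=0.030: state=(1.430, 0.869)
continuing one RK4 step at a time; state shown every 10 steps (Δt=0.1):
t=0.100: state=(1.470, 0.291)
t=0.200: state=(1.459, -0.511)
t=0.300: state=(1.369, -1.277)
t=0.400: state=(1.205, -1.993)
t=0.500: state=(0.974, -2.623)
t=0.600: state=(0.685, -3.111)
t=0.700: state=(0.358, -3.391)
t=0.800: state=(0.016, -3.412)
t=0.900: state=(-0.315, -3.165)
t=1.000: state=(-0.609, -2.691)
t=1.100: state=(-0.848, -2.060)
t=1.200: state=(-1.019, -1.343)
t=1.300: state=(-1.116, -0.595)
t=1.400: state=(-1.138, 0.147)
t=1.500: state=(-1.087, 0.856)
t=1.600: state=(-0.969, 1.506)
t=1.700: state=(-0.789, 2.063)
t=1.800: state=(-0.561, 2.484)
t=1.900: state=(-0.299, 2.722)
t=2.000: state=(-0.023, 2.748)
t=2.100: state=(0.244, 2.557)
t=2.200: state=(0.482, 2.178)
t=2.300: state=(0.675, 1.660)
t=2.400: state=(0.811, 1.058)
t=2.500: state=(0.885, 0.421)
t=2.600: state=(0.895, -0.215)
largest grid value and its neighbours: omega(1.950)=2.76253, omega(1.960)=2.76397, omega(1.970)=2.76320
parabola through these three points peaks at t≈1.962 with omega≈2.76400

max omega = 2.764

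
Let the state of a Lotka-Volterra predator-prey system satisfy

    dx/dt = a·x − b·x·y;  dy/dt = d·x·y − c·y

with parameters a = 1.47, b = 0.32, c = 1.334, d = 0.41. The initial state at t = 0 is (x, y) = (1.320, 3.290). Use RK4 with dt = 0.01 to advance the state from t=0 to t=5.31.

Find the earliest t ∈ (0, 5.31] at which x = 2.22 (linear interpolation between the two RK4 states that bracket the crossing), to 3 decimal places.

t = 0.785

t=0.000: state=(1.320, 3.290)
step 1 (dt=0.01): k1=(0.551, -2.608), k2=(0.557, -2.594), k3=(0.557, -2.594), k4=(0.564, -2.580); state += dt/6·(k1+2k2+2k3+k4)
t=0.010: state=(1.326, 3.264)
t=0.020: state=(1.331, 3.238)
t=0.030: state=(1.337, 3.213)
continuing one RK4 step at a time; state shown every 20 steps (Δt=0.2):
t=0.200: state=(1.457, 2.822)
t=0.400: state=(1.652, 2.454)
t=0.600: state=(1.913, 2.174)
t=0.780: state=(2.211, 1.991)
next step: t=0.790: state=(2.230, 1.982) — x has crossed 2.22
linear interpolation between t=0.780 (2.21115) and t=0.790 (2.22967) → t≈0.785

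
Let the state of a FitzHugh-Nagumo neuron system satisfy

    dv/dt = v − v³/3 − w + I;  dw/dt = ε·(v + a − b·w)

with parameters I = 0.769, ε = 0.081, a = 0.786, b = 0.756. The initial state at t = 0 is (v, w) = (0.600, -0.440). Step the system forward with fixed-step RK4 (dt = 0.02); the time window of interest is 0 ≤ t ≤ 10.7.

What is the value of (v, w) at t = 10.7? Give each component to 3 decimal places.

t=0.000: state=(0.600, -0.440)
step 1 (dt=0.02): k1=(1.737, 0.139), k2=(1.747, 0.141), k3=(1.747, 0.141), k4=(1.756, 0.142); state += dt/6·(k1+2k2+2k3+k4)
t=0.020: state=(0.635, -0.437)
t=0.040: state=(0.670, -0.434)
t=0.060: state=(0.706, -0.431)
continuing one RK4 step at a time; state shown every 25 steps (Δt=0.5):
t=0.500: state=(1.481, -0.353)
t=1.000: state=(1.962, -0.241)
t=1.500: state=(2.060, -0.121)
t=2.000: state=(2.051, -0.004)
t=2.500: state=(2.020, 0.108)
t=3.000: state=(1.985, 0.216)
t=3.500: state=(1.950, 0.320)
t=4.000: state=(1.914, 0.418)
t=4.500: state=(1.878, 0.513)
t=5.000: state=(1.841, 0.603)
t=5.500: state=(1.804, 0.689)
t=6.000: state=(1.767, 0.771)
t=6.500: state=(1.730, 0.848)
t=7.000: state=(1.692, 0.922)
t=7.500: state=(1.654, 0.993)
t=8.000: state=(1.615, 1.059)
t=8.500: state=(1.575, 1.122)
t=9.000: state=(1.534, 1.182)
t=9.500: state=(1.492, 1.238)
t=10.000: state=(1.450, 1.291)
t=10.500: state=(1.405, 1.340)
t=10.700: state=(1.387, 1.359)

(v, w) = (1.387, 1.359)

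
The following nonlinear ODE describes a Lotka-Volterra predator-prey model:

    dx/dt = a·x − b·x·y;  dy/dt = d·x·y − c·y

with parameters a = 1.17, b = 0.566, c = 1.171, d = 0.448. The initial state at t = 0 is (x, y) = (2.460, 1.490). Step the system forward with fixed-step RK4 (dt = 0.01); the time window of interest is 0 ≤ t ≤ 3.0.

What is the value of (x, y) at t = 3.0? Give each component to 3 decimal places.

t=0.000: state=(2.460, 1.490)
step 1 (dt=0.01): k1=(0.804, -0.103), k2=(0.806, -0.100), k3=(0.806, -0.100), k4=(0.808, -0.097); state += dt/6·(k1+2k2+2k3+k4)
t=0.010: state=(2.468, 1.489)
t=0.020: state=(2.476, 1.488)
t=0.030: state=(2.484, 1.487)
continuing one RK4 step at a time; state shown every 10 steps (Δt=0.1):
t=0.100: state=(2.542, 1.482)
t=0.200: state=(2.628, 1.481)
t=0.300: state=(2.717, 1.484)
t=0.400: state=(2.807, 1.494)
t=0.500: state=(2.898, 1.510)
t=0.600: state=(2.989, 1.533)
t=0.700: state=(3.079, 1.562)
t=0.800: state=(3.165, 1.598)
t=0.900: state=(3.246, 1.641)
t=1.000: state=(3.321, 1.691)
t=1.100: state=(3.387, 1.748)
t=1.200: state=(3.442, 1.812)
t=1.300: state=(3.486, 1.882)
t=1.400: state=(3.515, 1.959)
t=1.500: state=(3.528, 2.040)
t=1.600: state=(3.525, 2.125)
t=1.700: state=(3.505, 2.213)
t=1.800: state=(3.468, 2.301)
t=1.900: state=(3.413, 2.388)
t=2.000: state=(3.344, 2.472)
t=2.100: state=(3.261, 2.549)
t=2.200: state=(3.167, 2.619)
t=2.300: state=(3.064, 2.679)
t=2.400: state=(2.956, 2.727)
t=2.500: state=(2.844, 2.762)
t=2.600: state=(2.733, 2.783)
t=2.700: state=(2.623, 2.791)
t=2.800: state=(2.518, 2.786)
t=2.900: state=(2.419, 2.768)
t=3.000: state=(2.327, 2.738)

(x, y) = (2.327, 2.738)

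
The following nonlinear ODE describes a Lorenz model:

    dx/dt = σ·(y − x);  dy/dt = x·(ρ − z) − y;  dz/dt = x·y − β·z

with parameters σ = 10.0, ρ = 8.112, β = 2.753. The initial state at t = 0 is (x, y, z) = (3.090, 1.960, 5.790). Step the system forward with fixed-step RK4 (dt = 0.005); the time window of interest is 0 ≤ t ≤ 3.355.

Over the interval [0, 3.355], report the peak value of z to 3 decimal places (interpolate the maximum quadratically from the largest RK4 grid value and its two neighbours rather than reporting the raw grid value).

max z = 8.894

t=0.000: state=(3.090, 1.960, 5.790)
step 1 (dt=0.005): k1=(-11.300, 5.215, -9.883), k2=(-10.887, 5.212, -9.831), k3=(-10.898, 5.214, -9.829), k4=(-10.494, 5.212, -9.776); state += dt/6·(k1+2k2+2k3+k4)
t=0.005: state=(3.036, 1.986, 5.741)
t=0.010: state=(2.985, 2.012, 5.692)
t=0.015: state=(2.938, 2.038, 5.644)
continuing one RK4 step at a time; state shown every 40 steps (Δt=0.2):
t=0.200: state=(2.749, 3.130, 4.390)
t=0.400: state=(4.014, 4.827, 4.641)
t=0.600: state=(5.521, 6.025, 6.930)
t=0.800: state=(5.451, 4.911, 8.858)
t=1.000: state=(4.132, 3.555, 8.095)
t=1.200: state=(3.500, 3.444, 6.607)
t=1.400: state=(3.792, 4.102, 5.895)
t=1.600: state=(4.543, 4.921, 6.352)
t=1.800: state=(5.019, 5.063, 7.462)
t=2.000: state=(4.723, 4.442, 7.893)
t=2.200: state=(4.185, 3.986, 7.371)
t=2.400: state=(4.027, 4.065, 6.741)
t=2.600: state=(4.270, 4.447, 6.601)
t=2.800: state=(4.602, 4.723, 6.980)
t=3.000: state=(4.674, 4.623, 7.399)
t=3.200: state=(4.467, 4.340, 7.409)
t=3.355: state=(4.301, 4.225, 7.188)
largest grid value and its neighbours: z(0.825)=8.89285, z(0.830)=8.89384, z(0.835)=8.89295
parabola through these three points peaks at t≈0.830 with z≈8.89384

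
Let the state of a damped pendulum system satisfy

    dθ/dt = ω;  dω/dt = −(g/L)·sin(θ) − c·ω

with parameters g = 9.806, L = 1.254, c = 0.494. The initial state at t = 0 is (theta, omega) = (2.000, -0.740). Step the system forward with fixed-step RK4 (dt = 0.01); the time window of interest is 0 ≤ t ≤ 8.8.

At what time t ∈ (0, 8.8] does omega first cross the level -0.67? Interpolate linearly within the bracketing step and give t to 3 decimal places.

t = 1.214

t=0.000: state=(2.000, -0.740)
step 1 (dt=0.01): k1=(-0.740, -6.745), k2=(-0.774, -6.740), k3=(-0.774, -6.741), k4=(-0.807, -6.737); state += dt/6·(k1+2k2+2k3+k4)
t=0.010: state=(1.992, -0.807)
t=0.020: state=(1.984, -0.875)
t=0.030: state=(1.975, -0.942)
continuing one RK4 step at a time; state shown every 50 steps (Δt=0.5):
t=0.500: state=(0.810, -3.824)
t=1.000: state=(-1.001, -2.380)
t=1.210: state=(-1.325, -0.701)
next step: t=1.220: state=(-1.332, -0.621) — omega has crossed -0.67
linear interpolation between t=1.210 (-0.70064) and t=1.220 (-0.62146) → t≈1.214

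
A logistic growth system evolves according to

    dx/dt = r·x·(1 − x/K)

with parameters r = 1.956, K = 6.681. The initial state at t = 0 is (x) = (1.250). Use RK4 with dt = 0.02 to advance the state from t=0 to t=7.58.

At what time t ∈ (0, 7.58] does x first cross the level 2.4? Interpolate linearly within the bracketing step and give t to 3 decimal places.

t=0.000: state=(1.250)
step 1 (dt=0.02): k1=(1.988), k2=(2.012), k3=(2.012), k4=(2.036); state += dt/6·(k1+2k2+2k3+k4)
t=0.020: state=(1.290)
t=0.040: state=(1.331)
t=0.060: state=(1.374)
t=0.440: state=(2.355)
next step: t=0.460: state=(2.415) — x has crossed 2.4
linear interpolation between t=0.440 (2.35464) and t=0.460 (2.41463) → t≈0.455

t = 0.455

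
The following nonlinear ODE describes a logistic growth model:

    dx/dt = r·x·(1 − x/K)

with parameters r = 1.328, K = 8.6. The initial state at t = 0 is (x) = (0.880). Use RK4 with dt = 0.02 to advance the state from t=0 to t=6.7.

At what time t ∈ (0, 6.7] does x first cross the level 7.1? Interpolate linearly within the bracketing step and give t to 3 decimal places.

t = 2.806

t=0.000: state=(0.880)
step 1 (dt=0.02): k1=(1.049), k2=(1.060), k3=(1.060), k4=(1.071); state += dt/6·(k1+2k2+2k3+k4)
t=0.020: state=(0.901)
t=0.040: state=(0.923)
t=0.060: state=(0.945)
continuing one RK4 step at a time; state shown every 25 steps (Δt=0.5):
t=0.500: state=(1.559)
t=1.000: state=(2.587)
t=1.500: state=(3.915)
t=2.000: state=(5.321)
t=2.500: state=(6.529)
t=2.800: state=(7.090)
next step: t=2.820: state=(7.123) — x has crossed 7.1
linear interpolation between t=2.800 (7.09022) and t=2.820 (7.12300) → t≈2.806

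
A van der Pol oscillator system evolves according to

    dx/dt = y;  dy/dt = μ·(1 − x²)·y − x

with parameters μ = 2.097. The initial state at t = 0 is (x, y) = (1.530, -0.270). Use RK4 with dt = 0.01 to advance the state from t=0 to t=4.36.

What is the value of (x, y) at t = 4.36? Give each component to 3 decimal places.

(x, y) = (-1.343, 0.571)

t=0.000: state=(1.530, -0.270)
step 1 (dt=0.01): k1=(-0.270, -0.771), k2=(-0.274, -0.761), k3=(-0.274, -0.761), k4=(-0.278, -0.752); state += dt/6·(k1+2k2+2k3+k4)
t=0.010: state=(1.527, -0.278)
t=0.020: state=(1.524, -0.285)
t=0.030: state=(1.522, -0.292)
continuing one RK4 step at a time; state shown every 20 steps (Δt=0.2):
t=0.200: state=(1.463, -0.395)
t=0.400: state=(1.374, -0.490)
t=0.600: state=(1.266, -0.587)
t=0.800: state=(1.138, -0.707)
t=1.000: state=(0.980, -0.879)
t=1.200: state=(0.780, -1.149)
t=1.400: state=(0.508, -1.610)
t=1.600: state=(0.113, -2.412)
t=1.800: state=(-0.482, -3.547)
t=2.000: state=(-1.244, -3.706)
t=2.200: state=(-1.809, -1.784)
t=2.400: state=(-2.001, -0.343)
t=2.600: state=(-2.012, 0.132)
t=2.800: state=(-1.970, 0.267)
t=3.000: state=(-1.911, 0.314)
t=3.200: state=(-1.845, 0.342)
t=3.400: state=(-1.774, 0.366)
t=3.600: state=(-1.698, 0.393)
t=3.800: state=(-1.617, 0.425)
t=4.000: state=(-1.528, 0.465)
t=4.200: state=(-1.430, 0.517)
t=4.360: state=(-1.343, 0.571)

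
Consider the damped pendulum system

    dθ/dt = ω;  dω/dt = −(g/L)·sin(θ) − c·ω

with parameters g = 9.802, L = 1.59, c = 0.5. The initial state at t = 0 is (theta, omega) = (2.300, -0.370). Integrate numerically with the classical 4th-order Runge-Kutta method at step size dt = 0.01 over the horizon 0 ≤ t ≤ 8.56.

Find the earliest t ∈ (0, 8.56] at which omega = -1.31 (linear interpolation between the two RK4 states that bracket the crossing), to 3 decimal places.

t = 0.211

t=0.000: state=(2.300, -0.370)
step 1 (dt=0.01): k1=(-0.370, -4.412), k2=(-0.392, -4.409), k3=(-0.392, -4.409), k4=(-0.414, -4.406); state += dt/6·(k1+2k2+2k3+k4)
t=0.010: state=(2.296, -0.414)
t=0.020: state=(2.292, -0.458)
t=0.030: state=(2.287, -0.502)
t=0.210: state=(2.125, -1.305)
next step: t=0.220: state=(2.111, -1.351) — omega has crossed -1.31
linear interpolation between t=0.210 (-1.30542) and t=0.220 (-1.35141) → t≈0.211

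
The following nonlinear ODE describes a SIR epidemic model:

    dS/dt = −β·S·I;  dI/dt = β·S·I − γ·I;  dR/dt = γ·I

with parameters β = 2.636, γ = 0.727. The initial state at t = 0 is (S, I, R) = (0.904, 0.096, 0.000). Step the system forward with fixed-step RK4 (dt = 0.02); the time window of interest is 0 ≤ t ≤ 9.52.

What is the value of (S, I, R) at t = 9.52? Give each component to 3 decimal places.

(S, I, R) = (0.027, 0.004, 0.969)

t=0.000: state=(0.904, 0.096, 0.000)
step 1 (dt=0.02): k1=(-0.229, 0.159, 0.070), k2=(-0.232, 0.161, 0.071), k3=(-0.232, 0.161, 0.071), k4=(-0.235, 0.163, 0.072); state += dt/6·(k1+2k2+2k3+k4)
t=0.020: state=(0.899, 0.099, 0.001)
t=0.040: state=(0.895, 0.103, 0.003)
t=0.060: state=(0.890, 0.106, 0.004)
continuing one RK4 step at a time; state shown every 25 steps (Δt=0.5):
t=0.500: state=(0.748, 0.200, 0.052)
t=1.000: state=(0.528, 0.323, 0.148)
t=1.500: state=(0.327, 0.393, 0.281)
t=2.000: state=(0.195, 0.382, 0.424)
t=2.500: state=(0.122, 0.325, 0.553)
t=3.000: state=(0.083, 0.258, 0.659)
t=3.500: state=(0.061, 0.197, 0.741)
t=4.000: state=(0.049, 0.147, 0.804)
t=4.500: state=(0.041, 0.109, 0.850)
t=5.000: state=(0.037, 0.080, 0.884)
t=5.500: state=(0.034, 0.058, 0.909)
t=6.000: state=(0.031, 0.042, 0.927)
t=6.500: state=(0.030, 0.030, 0.940)
t=7.000: state=(0.029, 0.022, 0.949)
t=7.500: state=(0.028, 0.016, 0.956)
t=8.000: state=(0.028, 0.011, 0.961)
t=8.500: state=(0.027, 0.008, 0.964)
t=9.000: state=(0.027, 0.006, 0.967)
t=9.500: state=(0.027, 0.004, 0.969)
t=9.520: state=(0.027, 0.004, 0.969)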